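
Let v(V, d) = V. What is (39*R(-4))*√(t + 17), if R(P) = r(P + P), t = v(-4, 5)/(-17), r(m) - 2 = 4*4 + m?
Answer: 390*√4981/17 ≈ 1619.1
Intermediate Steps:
r(m) = 18 + m (r(m) = 2 + (4*4 + m) = 2 + (16 + m) = 18 + m)
t = 4/17 (t = -4/(-17) = -4*(-1/17) = 4/17 ≈ 0.23529)
R(P) = 18 + 2*P (R(P) = 18 + (P + P) = 18 + 2*P)
(39*R(-4))*√(t + 17) = (39*(18 + 2*(-4)))*√(4/17 + 17) = (39*(18 - 8))*√(293/17) = (39*10)*(√4981/17) = 390*(√4981/17) = 390*√4981/17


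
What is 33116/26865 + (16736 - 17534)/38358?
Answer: 69379181/57249315 ≈ 1.2119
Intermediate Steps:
33116/26865 + (16736 - 17534)/38358 = 33116*(1/26865) - 798*1/38358 = 33116/26865 - 133/6393 = 69379181/57249315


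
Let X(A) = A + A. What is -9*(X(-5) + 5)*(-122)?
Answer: -5490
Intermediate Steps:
X(A) = 2*A
-9*(X(-5) + 5)*(-122) = -9*(2*(-5) + 5)*(-122) = -9*(-10 + 5)*(-122) = -9*(-5)*(-122) = 45*(-122) = -5490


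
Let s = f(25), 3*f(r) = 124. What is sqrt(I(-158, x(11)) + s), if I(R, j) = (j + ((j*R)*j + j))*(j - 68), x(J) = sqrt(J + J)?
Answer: 2*sqrt(532020 - 8127*sqrt(22))/3 ≈ 468.52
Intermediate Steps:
x(J) = sqrt(2)*sqrt(J) (x(J) = sqrt(2*J) = sqrt(2)*sqrt(J))
f(r) = 124/3 (f(r) = (1/3)*124 = 124/3)
s = 124/3 ≈ 41.333
I(R, j) = (-68 + j)*(2*j + R*j**2) (I(R, j) = (j + ((R*j)*j + j))*(-68 + j) = (j + (R*j**2 + j))*(-68 + j) = (j + (j + R*j**2))*(-68 + j) = (2*j + R*j**2)*(-68 + j) = (-68 + j)*(2*j + R*j**2))
sqrt(I(-158, x(11)) + s) = sqrt((sqrt(2)*sqrt(11))*(-136 + 2*(sqrt(2)*sqrt(11)) - 158*(sqrt(2)*sqrt(11))**2 - 68*(-158)*sqrt(2)*sqrt(11)) + 124/3) = sqrt(sqrt(22)*(-136 + 2*sqrt(22) - 158*(sqrt(22))**2 - 68*(-158)*sqrt(22)) + 124/3) = sqrt(sqrt(22)*(-136 + 2*sqrt(22) - 158*22 + 10744*sqrt(22)) + 124/3) = sqrt(sqrt(22)*(-136 + 2*sqrt(22) - 3476 + 10744*sqrt(22)) + 124/3) = sqrt(sqrt(22)*(-3612 + 10746*sqrt(22)) + 124/3) = sqrt(124/3 + sqrt(22)*(-3612 + 10746*sqrt(22)))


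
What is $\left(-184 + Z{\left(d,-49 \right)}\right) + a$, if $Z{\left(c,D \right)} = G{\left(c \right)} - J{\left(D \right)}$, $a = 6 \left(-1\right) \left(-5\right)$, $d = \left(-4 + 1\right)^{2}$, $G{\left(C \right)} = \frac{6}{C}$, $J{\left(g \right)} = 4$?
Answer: $- \frac{472}{3} \approx -157.33$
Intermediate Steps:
$d = 9$ ($d = \left(-3\right)^{2} = 9$)
$a = 30$ ($a = \left(-6\right) \left(-5\right) = 30$)
$Z{\left(c,D \right)} = -4 + \frac{6}{c}$ ($Z{\left(c,D \right)} = \frac{6}{c} - 4 = -4 + \frac{6}{c}$)
$\left(-184 + Z{\left(d,-49 \right)}\right) + a = \left(-184 - \left(4 - \frac{6}{9}\right)\right) + 30 = \left(-184 + \left(-4 + 6 \cdot \frac{1}{9}\right)\right) + 30 = \left(-184 + \left(-4 + \frac{2}{3}\right)\right) + 30 = \left(-184 - \frac{10}{3}\right) + 30 = - \frac{562}{3} + 30 = - \frac{472}{3}$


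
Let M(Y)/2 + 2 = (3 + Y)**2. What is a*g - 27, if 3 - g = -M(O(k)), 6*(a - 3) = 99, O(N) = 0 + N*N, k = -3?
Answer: 11139/2 ≈ 5569.5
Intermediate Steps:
O(N) = N**2 (O(N) = 0 + N**2 = N**2)
a = 39/2 (a = 3 + (1/6)*99 = 3 + 33/2 = 39/2 ≈ 19.500)
M(Y) = -4 + 2*(3 + Y)**2
g = 287 (g = 3 - (-1)*(-4 + 2*(3 + (-3)**2)**2) = 3 - (-1)*(-4 + 2*(3 + 9)**2) = 3 - (-1)*(-4 + 2*12**2) = 3 - (-1)*(-4 + 2*144) = 3 - (-1)*(-4 + 288) = 3 - (-1)*284 = 3 - 1*(-284) = 3 + 284 = 287)
a*g - 27 = (39/2)*287 - 27 = 11193/2 - 27 = 11139/2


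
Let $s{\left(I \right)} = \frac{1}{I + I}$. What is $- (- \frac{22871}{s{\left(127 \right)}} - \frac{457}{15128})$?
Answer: $\frac{87882092409}{15128} \approx 5.8092 \cdot 10^{6}$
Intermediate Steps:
$s{\left(I \right)} = \frac{1}{2 I}$
$- (- \frac{22871}{s{\left(127 \right)}} - \frac{457}{15128}) = - (- \frac{22871}{\frac{1}{2} \cdot \frac{1}{127}} - \frac{457}{15128}) = - (- 22871 \frac{1}{\frac{1}{254}} - \frac{457}{15128}) = - (\left(-22871\right) 254 - \frac{457}{15128}) = - (-5809234 - \frac{457}{15128}) = \left(-1\right) \left(- \frac{87882092409}{15128}\right) = \frac{87882092409}{15128}$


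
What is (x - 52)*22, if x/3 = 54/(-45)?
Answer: -6116/5 ≈ -1223.2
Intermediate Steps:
x = -18/5 (x = 3*(54/(-45)) = 3*(54*(-1/45)) = 3*(-6/5) = -18/5 ≈ -3.6000)
(x - 52)*22 = (-18/5 - 52)*22 = -278/5*22 = -6116/5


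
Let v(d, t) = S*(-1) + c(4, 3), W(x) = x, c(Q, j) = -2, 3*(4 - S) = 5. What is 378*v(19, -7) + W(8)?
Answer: -1630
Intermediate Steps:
S = 7/3 (S = 4 - ⅓*5 = 4 - 5/3 = 7/3 ≈ 2.3333)
v(d, t) = -13/3 (v(d, t) = (7/3)*(-1) - 2 = -7/3 - 2 = -13/3)
378*v(19, -7) + W(8) = 378*(-13/3) + 8 = -1638 + 8 = -1630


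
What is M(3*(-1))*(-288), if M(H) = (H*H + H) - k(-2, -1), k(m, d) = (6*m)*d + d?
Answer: 1440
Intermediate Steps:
k(m, d) = d + 6*d*m (k(m, d) = 6*d*m + d = d + 6*d*m)
M(H) = -11 + H + H² (M(H) = (H*H + H) - (-1)*(1 + 6*(-2)) = (H² + H) - (-1)*(1 - 12) = (H + H²) - (-1)*(-11) = (H + H²) - 1*11 = (H + H²) - 11 = -11 + H + H²)
M(3*(-1))*(-288) = (-11 + 3*(-1) + (3*(-1))²)*(-288) = (-11 - 3 + (-3)²)*(-288) = (-11 - 3 + 9)*(-288) = -5*(-288) = 1440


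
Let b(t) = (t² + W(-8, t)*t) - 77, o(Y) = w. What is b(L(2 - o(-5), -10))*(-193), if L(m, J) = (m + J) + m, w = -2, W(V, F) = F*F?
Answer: 15633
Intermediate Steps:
W(V, F) = F²
o(Y) = -2
L(m, J) = J + 2*m (L(m, J) = (J + m) + m = J + 2*m)
b(t) = -77 + t² + t³ (b(t) = (t² + t²*t) - 77 = (t² + t³) - 77 = -77 + t² + t³)
b(L(2 - o(-5), -10))*(-193) = (-77 + (-10 + 2*(2 - 1*(-2)))² + (-10 + 2*(2 - 1*(-2)))³)*(-193) = (-77 + (-10 + 2*(2 + 2))² + (-10 + 2*(2 + 2))³)*(-193) = (-77 + (-10 + 2*4)² + (-10 + 2*4)³)*(-193) = (-77 + (-10 + 8)² + (-10 + 8)³)*(-193) = (-77 + (-2)² + (-2)³)*(-193) = (-77 + 4 - 8)*(-193) = -81*(-193) = 15633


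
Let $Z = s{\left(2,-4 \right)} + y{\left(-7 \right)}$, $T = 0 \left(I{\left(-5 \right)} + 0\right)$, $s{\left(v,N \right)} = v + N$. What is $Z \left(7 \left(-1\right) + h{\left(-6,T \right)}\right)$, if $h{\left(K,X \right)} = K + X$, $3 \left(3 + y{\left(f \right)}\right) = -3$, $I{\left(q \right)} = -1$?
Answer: $78$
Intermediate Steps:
$s{\left(v,N \right)} = N + v$
$T = 0$ ($T = 0 \left(-1 + 0\right) = 0 \left(-1\right) = 0$)
$y{\left(f \right)} = -4$ ($y{\left(f \right)} = -3 + \frac{1}{3} \left(-3\right) = -3 - 1 = -4$)
$Z = -6$ ($Z = \left(-4 + 2\right) - 4 = -2 - 4 = -6$)
$Z \left(7 \left(-1\right) + h{\left(-6,T \right)}\right) = - 6 \left(7 \left(-1\right) + \left(-6 + 0\right)\right) = - 6 \left(-7 - 6\right) = \left(-6\right) \left(-13\right) = 78$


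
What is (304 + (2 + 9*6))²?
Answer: 129600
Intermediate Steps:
(304 + (2 + 9*6))² = (304 + (2 + 54))² = (304 + 56)² = 360² = 129600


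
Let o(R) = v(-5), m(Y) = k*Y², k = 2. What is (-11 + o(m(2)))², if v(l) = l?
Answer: 256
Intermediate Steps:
m(Y) = 2*Y²
o(R) = -5
(-11 + o(m(2)))² = (-11 - 5)² = (-16)² = 256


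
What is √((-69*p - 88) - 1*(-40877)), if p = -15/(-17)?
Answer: √11770426/17 ≈ 201.81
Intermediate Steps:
p = 15/17 (p = -15*(-1/17) = 15/17 ≈ 0.88235)
√((-69*p - 88) - 1*(-40877)) = √((-69*15/17 - 88) - 1*(-40877)) = √((-1035/17 - 88) + 40877) = √(-2531/17 + 40877) = √(692378/17) = √11770426/17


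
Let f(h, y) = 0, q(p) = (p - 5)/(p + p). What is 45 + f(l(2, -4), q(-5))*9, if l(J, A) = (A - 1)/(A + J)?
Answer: 45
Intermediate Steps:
l(J, A) = (-1 + A)/(A + J)
q(p) = (-5 + p)/(2*p) (q(p) = (-5 + p)/((2*p)) = (-5 + p)*(1/(2*p)) = (-5 + p)/(2*p))
45 + f(l(2, -4), q(-5))*9 = 45 + 0*9 = 45 + 0 = 45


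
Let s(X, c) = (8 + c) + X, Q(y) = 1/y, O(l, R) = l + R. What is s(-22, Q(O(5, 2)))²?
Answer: 9409/49 ≈ 192.02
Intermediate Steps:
O(l, R) = R + l
s(X, c) = 8 + X + c
s(-22, Q(O(5, 2)))² = (8 - 22 + 1/(2 + 5))² = (8 - 22 + 1/7)² = (8 - 22 + ⅐)² = (-97/7)² = 9409/49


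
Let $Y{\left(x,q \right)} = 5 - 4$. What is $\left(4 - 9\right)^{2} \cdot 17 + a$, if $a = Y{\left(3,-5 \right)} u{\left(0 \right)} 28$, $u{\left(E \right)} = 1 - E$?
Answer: $453$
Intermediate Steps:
$Y{\left(x,q \right)} = 1$
$a = 28$ ($a = 1 \left(1 - 0\right) 28 = 1 \left(1 + 0\right) 28 = 1 \cdot 1 \cdot 28 = 1 \cdot 28 = 28$)
$\left(4 - 9\right)^{2} \cdot 17 + a = \left(4 - 9\right)^{2} \cdot 17 + 28 = \left(-5\right)^{2} \cdot 17 + 28 = 25 \cdot 17 + 28 = 425 + 28 = 453$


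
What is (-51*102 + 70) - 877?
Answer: -6009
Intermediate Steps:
(-51*102 + 70) - 877 = (-5202 + 70) - 877 = -5132 - 877 = -6009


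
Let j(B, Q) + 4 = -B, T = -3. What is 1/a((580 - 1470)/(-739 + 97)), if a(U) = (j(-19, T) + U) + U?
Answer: 321/5705 ≈ 0.056266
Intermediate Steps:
j(B, Q) = -4 - B
a(U) = 15 + 2*U (a(U) = ((-4 - 1*(-19)) + U) + U = ((-4 + 19) + U) + U = (15 + U) + U = 15 + 2*U)
1/a((580 - 1470)/(-739 + 97)) = 1/(15 + 2*((580 - 1470)/(-739 + 97))) = 1/(15 + 2*(-890/(-642))) = 1/(15 + 2*(-890*(-1/642))) = 1/(15 + 2*(445/321)) = 1/(15 + 890/321) = 1/(5705/321) = 321/5705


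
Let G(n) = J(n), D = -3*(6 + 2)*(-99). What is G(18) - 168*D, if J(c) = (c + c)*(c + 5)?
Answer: -398340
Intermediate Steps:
D = 2376 (D = -3*8*(-99) = -24*(-99) = 2376)
J(c) = 2*c*(5 + c) (J(c) = (2*c)*(5 + c) = 2*c*(5 + c))
G(n) = 2*n*(5 + n)
G(18) - 168*D = 2*18*(5 + 18) - 168*2376 = 2*18*23 - 399168 = 828 - 399168 = -398340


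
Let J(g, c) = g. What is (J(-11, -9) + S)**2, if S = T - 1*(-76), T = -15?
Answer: 2500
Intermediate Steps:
S = 61 (S = -15 - 1*(-76) = -15 + 76 = 61)
(J(-11, -9) + S)**2 = (-11 + 61)**2 = 50**2 = 2500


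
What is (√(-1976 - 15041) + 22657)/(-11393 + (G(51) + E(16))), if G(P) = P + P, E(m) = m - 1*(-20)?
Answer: -22657/11255 - I*√17017/11255 ≈ -2.0131 - 0.01159*I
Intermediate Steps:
E(m) = 20 + m (E(m) = m + 20 = 20 + m)
G(P) = 2*P
(√(-1976 - 15041) + 22657)/(-11393 + (G(51) + E(16))) = (√(-1976 - 15041) + 22657)/(-11393 + (2*51 + (20 + 16))) = (√(-17017) + 22657)/(-11393 + (102 + 36)) = (I*√17017 + 22657)/(-11393 + 138) = (22657 + I*√17017)/(-11255) = (22657 + I*√17017)*(-1/11255) = -22657/11255 - I*√17017/11255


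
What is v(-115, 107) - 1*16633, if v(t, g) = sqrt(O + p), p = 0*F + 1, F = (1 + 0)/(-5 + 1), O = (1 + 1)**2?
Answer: -16633 + sqrt(5) ≈ -16631.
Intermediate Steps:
O = 4 (O = 2**2 = 4)
F = -1/4 (F = 1/(-4) = 1*(-1/4) = -1/4 ≈ -0.25000)
p = 1 (p = 0*(-1/4) + 1 = 0 + 1 = 1)
v(t, g) = sqrt(5) (v(t, g) = sqrt(4 + 1) = sqrt(5))
v(-115, 107) - 1*16633 = sqrt(5) - 1*16633 = sqrt(5) - 16633 = -16633 + sqrt(5)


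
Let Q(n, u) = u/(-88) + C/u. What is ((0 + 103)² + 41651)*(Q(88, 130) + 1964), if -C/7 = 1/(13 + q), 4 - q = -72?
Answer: 100407616581/979 ≈ 1.0256e+8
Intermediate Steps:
q = 76 (q = 4 - 1*(-72) = 4 + 72 = 76)
C = -7/89 (C = -7/(13 + 76) = -7/89 ≈ -0.078652)
Q(n, u) = -7/(89*u) - u/88 (Q(n, u) = u/(-88) - 7/(89*u) = u*(-1/88) - 7/(89*u) = -u/88 - 7/(89*u) = -7/(89*u) - u/88)
((0 + 103)² + 41651)*(Q(88, 130) + 1964) = ((0 + 103)² + 41651)*((-7/89/130 - 1/88*130) + 1964) = (103² + 41651)*((-7/89*1/130 - 65/44) + 1964) = (10609 + 41651)*((-7/11570 - 65/44) + 1964) = 52260*(-376179/254540 + 1964) = 52260*(499540381/254540) = 100407616581/979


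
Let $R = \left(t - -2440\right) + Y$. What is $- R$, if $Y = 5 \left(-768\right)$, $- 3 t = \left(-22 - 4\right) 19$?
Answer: $\frac{3706}{3} \approx 1235.3$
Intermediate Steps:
$t = \frac{494}{3}$ ($t = - \frac{\left(-22 - 4\right) 19}{3} = - \frac{\left(-26\right) 19}{3} = \left(- \frac{1}{3}\right) \left(-494\right) = \frac{494}{3} \approx 164.67$)
$Y = -3840$
$R = - \frac{3706}{3}$ ($R = \left(\frac{494}{3} - -2440\right) - 3840 = \left(\frac{494}{3} + 2440\right) - 3840 = \frac{7814}{3} - 3840 = - \frac{3706}{3} \approx -1235.3$)
$- R = \left(-1\right) \left(- \frac{3706}{3}\right) = \frac{3706}{3}$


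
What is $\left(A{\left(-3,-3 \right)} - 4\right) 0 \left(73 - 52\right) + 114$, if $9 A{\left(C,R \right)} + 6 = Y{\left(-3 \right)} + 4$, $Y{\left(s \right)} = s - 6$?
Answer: $114$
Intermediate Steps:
$Y{\left(s \right)} = -6 + s$ ($Y{\left(s \right)} = s - 6 = -6 + s$)
$A{\left(C,R \right)} = - \frac{11}{9}$ ($A{\left(C,R \right)} = - \frac{2}{3} + \frac{\left(-6 - 3\right) + 4}{9} = - \frac{2}{3} + \frac{-9 + 4}{9} = - \frac{2}{3} + \frac{1}{9} \left(-5\right) = - \frac{2}{3} - \frac{5}{9} = - \frac{11}{9}$)
$\left(A{\left(-3,-3 \right)} - 4\right) 0 \left(73 - 52\right) + 114 = \left(- \frac{11}{9} - 4\right) 0 \left(73 - 52\right) + 114 = \left(- \frac{47}{9}\right) 0 \left(73 - 52\right) + 114 = 0 \cdot 21 + 114 = 0 + 114 = 114$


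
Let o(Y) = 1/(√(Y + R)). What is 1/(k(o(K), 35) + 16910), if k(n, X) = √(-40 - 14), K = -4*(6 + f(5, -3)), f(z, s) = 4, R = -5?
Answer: 8455/142974077 - 3*I*√6/285948154 ≈ 5.9137e-5 - 2.5699e-8*I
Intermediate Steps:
K = -40 (K = -4*(6 + 4) = -4*10 = -40)
o(Y) = (-5 + Y)^(-½) (o(Y) = 1/(√(Y - 5)) = 1/(√(-5 + Y)) = (-5 + Y)^(-½))
k(n, X) = 3*I*√6 (k(n, X) = √(-54) = 3*I*√6)
1/(k(o(K), 35) + 16910) = 1/(3*I*√6 + 16910) = 1/(16910 + 3*I*√6)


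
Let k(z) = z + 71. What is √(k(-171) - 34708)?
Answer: 2*I*√8702 ≈ 186.57*I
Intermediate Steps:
k(z) = 71 + z
√(k(-171) - 34708) = √((71 - 171) - 34708) = √(-100 - 34708) = √(-34808) = 2*I*√8702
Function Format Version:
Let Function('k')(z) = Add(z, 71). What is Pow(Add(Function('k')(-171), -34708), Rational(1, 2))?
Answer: Mul(2, I, Pow(8702, Rational(1, 2))) ≈ Mul(186.57, I)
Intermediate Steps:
Function('k')(z) = Add(71, z)
Pow(Add(Function('k')(-171), -34708), Rational(1, 2)) = Pow(Add(Add(71, -171), -34708), Rational(1, 2)) = Pow(Add(-100, -34708), Rational(1, 2)) = Pow(-34808, Rational(1, 2)) = Mul(2, I, Pow(8702, Rational(1, 2)))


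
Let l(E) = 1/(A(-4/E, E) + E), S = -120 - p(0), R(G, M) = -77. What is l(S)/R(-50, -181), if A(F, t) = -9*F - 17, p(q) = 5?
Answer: 125/1369522 ≈ 9.1273e-5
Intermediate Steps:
A(F, t) = -17 - 9*F
S = -125 (S = -120 - 1*5 = -120 - 5 = -125)
l(E) = 1/(-17 + E + 36/E) (l(E) = 1/((-17 - (-36)/E) + E) = 1/((-17 + 36/E) + E) = 1/(-17 + E + 36/E))
l(S)/R(-50, -181) = -1*(-125)/(-36 - 1*(-125)*(-17 - 125))/(-77) = -1*(-125)/(-36 - 1*(-125)*(-142))*(-1/77) = -1*(-125)/(-36 - 17750)*(-1/77) = -1*(-125)/(-17786)*(-1/77) = -1*(-125)*(-1/17786)*(-1/77) = -125/17786*(-1/77) = 125/1369522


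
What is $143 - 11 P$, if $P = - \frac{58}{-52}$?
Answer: $\frac{3399}{26} \approx 130.73$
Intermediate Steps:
$P = \frac{29}{26}$ ($P = \left(-58\right) \left(- \frac{1}{52}\right) = \frac{29}{26} \approx 1.1154$)
$143 - 11 P = 143 - \frac{319}{26} = \frac{3399}{26}$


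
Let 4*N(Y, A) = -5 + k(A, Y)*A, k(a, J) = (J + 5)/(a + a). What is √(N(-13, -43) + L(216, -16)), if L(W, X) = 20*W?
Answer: 3*√1919/2 ≈ 65.710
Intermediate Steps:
k(a, J) = (5 + J)/(2*a) (k(a, J) = (5 + J)/((2*a)) = (5 + J)*(1/(2*a)) = (5 + J)/(2*a))
N(Y, A) = -5/8 + Y/8 (N(Y, A) = (-5 + ((5 + Y)/(2*A))*A)/4 = (-5 + (5/2 + Y/2))/4 = (-5/2 + Y/2)/4 = -5/8 + Y/8)
√(N(-13, -43) + L(216, -16)) = √((-5/8 + (⅛)*(-13)) + 20*216) = √((-5/8 - 13/8) + 4320) = √(-9/4 + 4320) = √(17271/4) = 3*√1919/2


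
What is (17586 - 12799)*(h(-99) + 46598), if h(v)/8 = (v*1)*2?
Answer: 215482018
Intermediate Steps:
h(v) = 16*v (h(v) = 8*((v*1)*2) = 8*(v*2) = 8*(2*v) = 16*v)
(17586 - 12799)*(h(-99) + 46598) = (17586 - 12799)*(16*(-99) + 46598) = 4787*(-1584 + 46598) = 4787*45014 = 215482018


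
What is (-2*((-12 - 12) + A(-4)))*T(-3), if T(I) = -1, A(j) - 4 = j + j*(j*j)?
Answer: -176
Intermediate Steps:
A(j) = 4 + j + j³ (A(j) = 4 + (j + j*(j*j)) = 4 + (j + j*j²) = 4 + (j + j³) = 4 + j + j³)
(-2*((-12 - 12) + A(-4)))*T(-3) = -2*((-12 - 12) + (4 - 4 + (-4)³))*(-1) = -2*(-24 + (4 - 4 - 64))*(-1) = -2*(-24 - 64)*(-1) = -2*(-88)*(-1) = 176*(-1) = -176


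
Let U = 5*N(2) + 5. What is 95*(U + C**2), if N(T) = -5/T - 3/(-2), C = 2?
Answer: 380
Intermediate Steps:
N(T) = 3/2 - 5/T (N(T) = -5/T - 3*(-1/2) = -5/T + 3/2 = 3/2 - 5/T)
U = 0 (U = 5*(3/2 - 5/2) + 5 = 5*(-1) + 5 = -5 + 5 = 0)
95*(U + C**2) = 95*(0 + 2**2) = 95*(0 + 4) = 95*4 = 380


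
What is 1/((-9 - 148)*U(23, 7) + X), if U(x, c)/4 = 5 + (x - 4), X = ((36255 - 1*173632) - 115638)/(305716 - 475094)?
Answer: -169378/2552612201 ≈ -6.6355e-5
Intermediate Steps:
X = 253015/169378 (X = ((36255 - 173632) - 115638)/(-169378) = (-137377 - 115638)*(-1/169378) = -253015*(-1/169378) = 253015/169378 ≈ 1.4938)
U(x, c) = 4 + 4*x (U(x, c) = 4*(5 + (x - 4)) = 4*(5 + (-4 + x)) = 4*(1 + x) = 4 + 4*x)
1/((-9 - 148)*U(23, 7) + X) = 1/((-9 - 148)*(4 + 4*23) + 253015/169378) = 1/(-157*(4 + 92) + 253015/169378) = 1/(-157*96 + 253015/169378) = 1/(-15072 + 253015/169378) = 1/(-2552612201/169378) = -169378/2552612201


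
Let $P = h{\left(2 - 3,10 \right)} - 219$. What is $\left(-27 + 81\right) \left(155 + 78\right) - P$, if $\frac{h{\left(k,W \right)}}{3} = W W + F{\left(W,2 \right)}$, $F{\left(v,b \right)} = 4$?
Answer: $12489$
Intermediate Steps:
$h{\left(k,W \right)} = 12 + 3 W^{2}$ ($h{\left(k,W \right)} = 3 \left(W W + 4\right) = 3 \left(W^{2} + 4\right) = 3 \left(4 + W^{2}\right) = 12 + 3 W^{2}$)
$P = 93$ ($P = \left(12 + 3 \cdot 10^{2}\right) - 219 = \left(12 + 3 \cdot 100\right) - 219 = \left(12 + 300\right) - 219 = 312 - 219 = 93$)
$\left(-27 + 81\right) \left(155 + 78\right) - P = \left(-27 + 81\right) \left(155 + 78\right) - 93 = 54 \cdot 233 - 93 = 12582 - 93 = 12489$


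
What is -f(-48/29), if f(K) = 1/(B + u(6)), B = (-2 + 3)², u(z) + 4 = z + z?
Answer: -⅑ ≈ -0.11111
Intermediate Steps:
u(z) = -4 + 2*z (u(z) = -4 + (z + z) = -4 + 2*z)
B = 1 (B = 1² = 1)
f(K) = ⅑ (f(K) = 1/(1 + (-4 + 2*6)) = 1/(1 + (-4 + 12)) = 1/(1 + 8) = 1/9 = ⅑)
-f(-48/29) = -1*⅑ = -⅑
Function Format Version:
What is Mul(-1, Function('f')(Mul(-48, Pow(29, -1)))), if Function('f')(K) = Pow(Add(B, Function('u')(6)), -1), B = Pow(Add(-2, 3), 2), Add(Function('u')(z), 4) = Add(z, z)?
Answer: Rational(-1, 9) ≈ -0.11111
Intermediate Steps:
Function('u')(z) = Add(-4, Mul(2, z)) (Function('u')(z) = Add(-4, Add(z, z)) = Add(-4, Mul(2, z)))
B = 1 (B = Pow(1, 2) = 1)
Function('f')(K) = Rational(1, 9) (Function('f')(K) = Pow(Add(1, Add(-4, Mul(2, 6))), -1) = Pow(Add(1, Add(-4, 12)), -1) = Pow(Add(1, 8), -1) = Pow(9, -1) = Rational(1, 9))
Mul(-1, Function('f')(Mul(-48, Pow(29, -1)))) = Mul(-1, Rational(1, 9)) = Rational(-1, 9)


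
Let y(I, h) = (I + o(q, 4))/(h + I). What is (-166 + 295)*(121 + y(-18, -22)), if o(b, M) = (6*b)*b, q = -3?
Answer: 154929/10 ≈ 15493.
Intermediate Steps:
o(b, M) = 6*b²
y(I, h) = (54 + I)/(I + h) (y(I, h) = (I + 6*(-3)²)/(h + I) = (I + 6*9)/(I + h) = (I + 54)/(I + h) = (54 + I)/(I + h))
(-166 + 295)*(121 + y(-18, -22)) = (-166 + 295)*(121 + (54 - 18)/(-18 - 22)) = 129*(121 + 36/(-40)) = 129*(121 - 1/40*36) = 129*(121 - 9/10) = 129*(1201/10) = 154929/10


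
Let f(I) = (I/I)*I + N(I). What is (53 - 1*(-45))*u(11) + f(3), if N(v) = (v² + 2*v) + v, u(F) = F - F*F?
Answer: -10759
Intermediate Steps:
u(F) = F - F²
N(v) = v² + 3*v
f(I) = I + I*(3 + I) (f(I) = (I/I)*I + I*(3 + I) = 1*I + I*(3 + I) = I + I*(3 + I))
(53 - 1*(-45))*u(11) + f(3) = (53 - 1*(-45))*(11*(1 - 1*11)) + 3*(4 + 3) = (53 + 45)*(11*(1 - 11)) + 3*7 = 98*(11*(-10)) + 21 = 98*(-110) + 21 = -10780 + 21 = -10759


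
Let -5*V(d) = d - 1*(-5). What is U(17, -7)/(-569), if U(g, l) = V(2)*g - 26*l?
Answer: -791/2845 ≈ -0.27803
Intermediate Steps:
V(d) = -1 - d/5 (V(d) = -(d - 1*(-5))/5 = -(d + 5)/5 = -(5 + d)/5 = -1 - d/5)
U(g, l) = -26*l - 7*g/5 (U(g, l) = (-1 - ⅕*2)*g - 26*l = (-1 - ⅖)*g - 26*l = -7*g/5 - 26*l = -26*l - 7*g/5)
U(17, -7)/(-569) = (-26*(-7) - 7/5*17)/(-569) = (182 - 119/5)*(-1/569) = (791/5)*(-1/569) = -791/2845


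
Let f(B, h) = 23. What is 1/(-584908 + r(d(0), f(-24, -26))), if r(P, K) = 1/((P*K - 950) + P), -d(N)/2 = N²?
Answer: -950/555662601 ≈ -1.7097e-6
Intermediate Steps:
d(N) = -2*N²
r(P, K) = 1/(-950 + P + K*P) (r(P, K) = 1/((K*P - 950) + P) = 1/((-950 + K*P) + P) = 1/(-950 + P + K*P))
1/(-584908 + r(d(0), f(-24, -26))) = 1/(-584908 + 1/(-950 - 2*0² + 23*(-2*0²))) = 1/(-584908 + 1/(-950 - 2*0 + 23*(-2*0))) = 1/(-584908 + 1/(-950 + 0 + 23*0)) = 1/(-584908 + 1/(-950 + 0 + 0)) = 1/(-584908 + 1/(-950)) = 1/(-584908 - 1/950) = 1/(-555662601/950) = -950/555662601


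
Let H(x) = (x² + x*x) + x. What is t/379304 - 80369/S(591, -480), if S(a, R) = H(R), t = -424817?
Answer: -28254505577/21825152160 ≈ -1.2946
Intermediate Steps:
H(x) = x + 2*x² (H(x) = (x² + x²) + x = 2*x² + x = x + 2*x²)
S(a, R) = R*(1 + 2*R)
t/379304 - 80369/S(591, -480) = -424817/379304 - 80369*(-1/(480*(1 + 2*(-480)))) = -424817*1/379304 - 80369*(-1/(480*(1 - 960))) = -424817/379304 - 80369/((-480*(-959))) = -424817/379304 - 80369/460320 = -28254505577/21825152160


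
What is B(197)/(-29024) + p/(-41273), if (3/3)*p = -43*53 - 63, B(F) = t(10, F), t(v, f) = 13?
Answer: 67437659/1197907552 ≈ 0.056296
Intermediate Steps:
B(F) = 13
p = -2342 (p = -43*53 - 63 = -2279 - 63 = -2342)
B(197)/(-29024) + p/(-41273) = 13/(-29024) - 2342/(-41273) = 13*(-1/29024) - 2342*(-1/41273) = -13/29024 + 2342/41273 = 67437659/1197907552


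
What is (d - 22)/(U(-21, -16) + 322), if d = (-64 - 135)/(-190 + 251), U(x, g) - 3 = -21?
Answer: -1541/18544 ≈ -0.083100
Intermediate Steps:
U(x, g) = -18 (U(x, g) = 3 - 21 = -18)
d = -199/61 ≈ -3.2623
(d - 22)/(U(-21, -16) + 322) = (-199/61 - 22)/(-18 + 322) = -1541/61/304 = -1541/61*1/304 = -1541/18544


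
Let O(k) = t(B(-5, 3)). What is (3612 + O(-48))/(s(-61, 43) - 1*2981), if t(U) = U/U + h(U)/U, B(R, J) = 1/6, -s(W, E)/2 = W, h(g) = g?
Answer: -3614/2859 ≈ -1.2641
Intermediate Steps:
s(W, E) = -2*W
B(R, J) = ⅙
t(U) = 2 (t(U) = U/U + U/U = 1 + 1 = 2)
O(k) = 2
(3612 + O(-48))/(s(-61, 43) - 1*2981) = (3612 + 2)/(-2*(-61) - 1*2981) = 3614/(122 - 2981) = 3614/(-2859) = 3614*(-1/2859) = -3614/2859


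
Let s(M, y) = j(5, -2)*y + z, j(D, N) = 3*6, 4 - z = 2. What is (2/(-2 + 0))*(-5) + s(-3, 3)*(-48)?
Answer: -2683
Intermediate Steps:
z = 2 (z = 4 - 1*2 = 4 - 2 = 2)
j(D, N) = 18
s(M, y) = 2 + 18*y (s(M, y) = 18*y + 2 = 2 + 18*y)
(2/(-2 + 0))*(-5) + s(-3, 3)*(-48) = (2/(-2 + 0))*(-5) + (2 + 18*3)*(-48) = (2/(-2))*(-5) + (2 + 54)*(-48) = -½*2*(-5) + 56*(-48) = -1*(-5) - 2688 = 5 - 2688 = -2683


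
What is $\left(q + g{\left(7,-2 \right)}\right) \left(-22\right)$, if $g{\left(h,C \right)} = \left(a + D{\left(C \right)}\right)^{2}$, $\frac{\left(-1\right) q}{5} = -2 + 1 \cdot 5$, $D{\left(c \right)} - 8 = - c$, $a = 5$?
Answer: $-4620$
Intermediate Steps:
$D{\left(c \right)} = 8 - c$
$q = -15$ ($q = - 5 \left(-2 + 1 \cdot 5\right) = - 5 \left(-2 + 5\right) = \left(-5\right) 3 = -15$)
$g{\left(h,C \right)} = \left(13 - C\right)^{2}$ ($g{\left(h,C \right)} = \left(5 - \left(-8 + C\right)\right)^{2} = \left(13 - C\right)^{2}$)
$\left(q + g{\left(7,-2 \right)}\right) \left(-22\right) = \left(-15 + \left(-13 - 2\right)^{2}\right) \left(-22\right) = \left(-15 + \left(-15\right)^{2}\right) \left(-22\right) = \left(-15 + 225\right) \left(-22\right) = 210 \left(-22\right) = -4620$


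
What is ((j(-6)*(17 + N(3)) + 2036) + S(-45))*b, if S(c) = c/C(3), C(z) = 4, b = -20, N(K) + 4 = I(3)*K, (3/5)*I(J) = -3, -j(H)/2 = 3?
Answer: -40735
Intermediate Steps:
j(H) = -6 (j(H) = -2*3 = -6)
I(J) = -5 (I(J) = (5/3)*(-3) = -5)
N(K) = -4 - 5*K
S(c) = c/4
((j(-6)*(17 + N(3)) + 2036) + S(-45))*b = ((-6*(17 + (-4 - 5*3)) + 2036) + (¼)*(-45))*(-20) = ((-6*(17 + (-4 - 15)) + 2036) - 45/4)*(-20) = ((-6*(17 - 19) + 2036) - 45/4)*(-20) = ((-6*(-2) + 2036) - 45/4)*(-20) = ((12 + 2036) - 45/4)*(-20) = (2048 - 45/4)*(-20) = (8147/4)*(-20) = -40735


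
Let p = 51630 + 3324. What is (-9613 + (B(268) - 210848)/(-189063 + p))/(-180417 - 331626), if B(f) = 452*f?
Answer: 143233345/7629952743 ≈ 0.018773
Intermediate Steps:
p = 54954
(-9613 + (B(268) - 210848)/(-189063 + p))/(-180417 - 331626) = (-9613 + (452*268 - 210848)/(-189063 + 54954))/(-180417 - 331626) = (-9613 + (121136 - 210848)/(-134109))/(-512043) = (-9613 - 89712*(-1/134109))*(-1/512043) = (-9613 + 9968/14901)*(-1/512043) = -143233345/14901*(-1/512043) = 143233345/7629952743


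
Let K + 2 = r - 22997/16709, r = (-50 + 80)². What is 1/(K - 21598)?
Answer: -16709/345899297 ≈ -4.8306e-5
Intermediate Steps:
r = 900 (r = 30² = 900)
K = 14981685/16709 (K = -2 + (900 - 22997/16709) = -2 + 15015103/16709 = 14981685/16709 ≈ 896.62)
1/(K - 21598) = 1/(14981685/16709 - 21598) = 1/(-345899297/16709) = -16709/345899297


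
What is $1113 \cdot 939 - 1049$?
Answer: $1044058$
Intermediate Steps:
$1113 \cdot 939 - 1049 = 1045107 - 1049 = 1044058$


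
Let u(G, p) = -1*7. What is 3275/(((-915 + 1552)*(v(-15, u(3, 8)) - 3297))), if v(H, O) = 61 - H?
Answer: -3275/2051777 ≈ -0.0015962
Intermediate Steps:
u(G, p) = -7
3275/(((-915 + 1552)*(v(-15, u(3, 8)) - 3297))) = 3275/(((-915 + 1552)*((61 - 1*(-15)) - 3297))) = 3275/((637*((61 + 15) - 3297))) = 3275/((637*(76 - 3297))) = 3275/((637*(-3221))) = 3275/(-2051777) = 3275*(-1/2051777) = -3275/2051777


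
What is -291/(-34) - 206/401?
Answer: 109687/13634 ≈ 8.0451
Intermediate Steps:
-291/(-34) - 206/401 = -291*(-1/34) - 206*1/401 = 291/34 - 206/401 = 109687/13634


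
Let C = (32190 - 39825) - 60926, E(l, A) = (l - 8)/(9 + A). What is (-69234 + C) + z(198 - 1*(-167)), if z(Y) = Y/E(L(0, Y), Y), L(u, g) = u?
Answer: -619435/4 ≈ -1.5486e+5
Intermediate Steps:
E(l, A) = (-8 + l)/(9 + A)
z(Y) = Y*(-9/8 - Y/8) (z(Y) = Y/(((-8 + 0)/(9 + Y))) = Y/((-8/(9 + Y))) = Y*(-9/8 - Y/8))
C = -68561 (C = -7635 - 60926 = -68561)
(-69234 + C) + z(198 - 1*(-167)) = (-69234 - 68561) + (198 - 1*(-167))*(-9 - (198 - 1*(-167)))/8 = -137795 + (198 + 167)*(-9 - (198 + 167))/8 = -137795 + (⅛)*365*(-9 - 1*365) = -137795 + (⅛)*365*(-9 - 365) = -137795 + (⅛)*365*(-374) = -137795 - 68255/4 = -619435/4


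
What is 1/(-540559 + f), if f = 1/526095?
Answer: -526095/284385387104 ≈ -1.8499e-6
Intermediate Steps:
f = 1/526095 ≈ 1.9008e-6
1/(-540559 + f) = 1/(-540559 + 1/526095) = 1/(-284385387104/526095) = -526095/284385387104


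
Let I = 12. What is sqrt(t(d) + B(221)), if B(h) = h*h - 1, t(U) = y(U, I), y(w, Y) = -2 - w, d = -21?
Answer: sqrt(48859) ≈ 221.04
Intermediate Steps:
t(U) = -2 - U
B(h) = -1 + h**2 (B(h) = h**2 - 1 = -1 + h**2)
sqrt(t(d) + B(221)) = sqrt((-2 - 1*(-21)) + (-1 + 221**2)) = sqrt((-2 + 21) + (-1 + 48841)) = sqrt(19 + 48840) = sqrt(48859)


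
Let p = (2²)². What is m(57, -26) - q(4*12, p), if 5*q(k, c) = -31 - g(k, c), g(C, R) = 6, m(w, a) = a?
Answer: -93/5 ≈ -18.600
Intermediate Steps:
p = 16 (p = 4² = 16)
q(k, c) = -37/5 (q(k, c) = (-31 - 1*6)/5 = (-31 - 6)/5 = (⅕)*(-37) = -37/5)
m(57, -26) - q(4*12, p) = -26 - 1*(-37/5) = -26 + 37/5 = -93/5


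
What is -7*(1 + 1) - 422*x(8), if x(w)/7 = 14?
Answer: -41370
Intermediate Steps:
x(w) = 98 (x(w) = 7*14 = 98)
-7*(1 + 1) - 422*x(8) = -7*(1 + 1) - 422*98 = -7*2 - 41356 = -14 - 41356 = -41370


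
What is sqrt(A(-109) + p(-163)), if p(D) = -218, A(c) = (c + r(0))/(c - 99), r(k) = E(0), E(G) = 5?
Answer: I*sqrt(870)/2 ≈ 14.748*I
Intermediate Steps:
r(k) = 5
A(c) = (5 + c)/(-99 + c) (A(c) = (c + 5)/(c - 99) = (5 + c)/(-99 + c))
sqrt(A(-109) + p(-163)) = sqrt((5 - 109)/(-99 - 109) - 218) = sqrt(-104/(-208) - 218) = sqrt(-1/208*(-104) - 218) = sqrt(1/2 - 218) = sqrt(-435/2) = I*sqrt(870)/2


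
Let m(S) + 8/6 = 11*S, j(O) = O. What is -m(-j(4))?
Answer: 136/3 ≈ 45.333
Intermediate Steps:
m(S) = -4/3 + 11*S
-m(-j(4)) = -(-4/3 + 11*(-1*4)) = -(-4/3 + 11*(-4)) = -(-4/3 - 44) = -1*(-136/3) = 136/3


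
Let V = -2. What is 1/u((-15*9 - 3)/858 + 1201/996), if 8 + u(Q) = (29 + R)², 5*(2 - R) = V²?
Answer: 25/22601 ≈ 0.0011061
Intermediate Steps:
R = 6/5 (R = 2 - ⅕*(-2)² = 2 - ⅕*4 = 2 - ⅘ = 6/5 ≈ 1.2000)
u(Q) = 22601/25 (u(Q) = -8 + (29 + 6/5)² = -8 + (151/5)² = -8 + 22801/25 = 22601/25)
1/u((-15*9 - 3)/858 + 1201/996) = 1/(22601/25) = 25/22601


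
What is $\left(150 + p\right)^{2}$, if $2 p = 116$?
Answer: $43264$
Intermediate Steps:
$p = 58$ ($p = \frac{1}{2} \cdot 116 = 58$)
$\left(150 + p\right)^{2} = \left(150 + 58\right)^{2} = 208^{2} = 43264$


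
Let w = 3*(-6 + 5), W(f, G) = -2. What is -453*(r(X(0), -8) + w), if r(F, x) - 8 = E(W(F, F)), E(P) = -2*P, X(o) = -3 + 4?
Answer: -4077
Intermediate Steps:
X(o) = 1
r(F, x) = 12 (r(F, x) = 8 - 2*(-2) = 8 + 4 = 12)
w = -3 (w = 3*(-1) = -3)
-453*(r(X(0), -8) + w) = -453*(12 - 3) = -453*9 = -4077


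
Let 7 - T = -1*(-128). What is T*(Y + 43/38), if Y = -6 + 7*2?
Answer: -41987/38 ≈ -1104.9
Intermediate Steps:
T = -121 (T = 7 - (-1)*(-128) = 7 - 1*128 = 7 - 128 = -121)
Y = 8 (Y = -6 + 14 = 8)
T*(Y + 43/38) = -121*(8 + 43/38) = -121*347/38 = -41987/38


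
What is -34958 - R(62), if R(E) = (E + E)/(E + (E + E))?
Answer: -104876/3 ≈ -34959.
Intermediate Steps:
R(E) = ⅔ (R(E) = (2*E)/(E + 2*E) = (2*E)/((3*E)) = (2*E)*(1/(3*E)) = ⅔)
-34958 - R(62) = -34958 - 1*⅔ = -34958 - ⅔ = -104876/3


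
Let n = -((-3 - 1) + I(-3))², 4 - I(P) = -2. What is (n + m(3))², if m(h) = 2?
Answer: 4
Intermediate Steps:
I(P) = 6 (I(P) = 4 - 1*(-2) = 4 + 2 = 6)
n = -4 (n = -((-3 - 1) + 6)² = -(-4 + 6)² = -1*2² = -1*4 = -4)
(n + m(3))² = (-4 + 2)² = (-2)² = 4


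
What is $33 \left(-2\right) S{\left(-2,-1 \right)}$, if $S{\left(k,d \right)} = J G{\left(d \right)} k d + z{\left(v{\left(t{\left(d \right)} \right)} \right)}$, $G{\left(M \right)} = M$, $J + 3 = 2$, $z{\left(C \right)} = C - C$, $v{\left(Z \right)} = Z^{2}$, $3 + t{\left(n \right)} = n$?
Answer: $-132$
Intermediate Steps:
$t{\left(n \right)} = -3 + n$
$z{\left(C \right)} = 0$
$J = -1$ ($J = -3 + 2 = -1$)
$S{\left(k,d \right)} = - k d^{2}$ ($S{\left(k,d \right)} = - d k d + 0 = - k d^{2} + 0 = - k d^{2}$)
$33 \left(-2\right) S{\left(-2,-1 \right)} = 33 \left(-2\right) \left(\left(-1\right) \left(-2\right) \left(-1\right)^{2}\right) = - 66 \left(\left(-1\right) \left(-2\right) 1\right) = \left(-66\right) 2 = -132$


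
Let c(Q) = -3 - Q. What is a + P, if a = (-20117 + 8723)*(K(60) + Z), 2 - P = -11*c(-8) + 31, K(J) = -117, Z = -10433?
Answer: 120206726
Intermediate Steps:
P = 26 (P = 2 - (-11*(-3 - 1*(-8)) + 31) = 2 - (-11*(-3 + 8) + 31) = 2 - (-11*5 + 31) = 2 - (-55 + 31) = 2 - 1*(-24) = 2 + 24 = 26)
a = 120206700 (a = (-20117 + 8723)*(-117 - 10433) = -11394*(-10550) = 120206700)
a + P = 120206700 + 26 = 120206726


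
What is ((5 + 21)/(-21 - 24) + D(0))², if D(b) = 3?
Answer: 11881/2025 ≈ 5.8672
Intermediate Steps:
((5 + 21)/(-21 - 24) + D(0))² = ((5 + 21)/(-21 - 24) + 3)² = (26/(-45) + 3)² = (26*(-1/45) + 3)² = (-26/45 + 3)² = (109/45)² = 11881/2025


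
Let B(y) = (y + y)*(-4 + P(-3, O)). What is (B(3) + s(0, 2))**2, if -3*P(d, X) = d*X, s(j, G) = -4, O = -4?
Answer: 2704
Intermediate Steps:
P(d, X) = -X*d/3 (P(d, X) = -d*X/3 = -X*d/3)
B(y) = -16*y (B(y) = (y + y)*(-4 - 1/3*(-4)*(-3)) = (2*y)*(-4 - 4) = (2*y)*(-8) = -16*y)
(B(3) + s(0, 2))**2 = (-16*3 - 4)**2 = (-48 - 4)**2 = (-52)**2 = 2704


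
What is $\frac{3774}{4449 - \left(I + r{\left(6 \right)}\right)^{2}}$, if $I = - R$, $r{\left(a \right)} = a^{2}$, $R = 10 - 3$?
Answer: $\frac{1887}{1804} \approx 1.046$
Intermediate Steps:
$R = 7$ ($R = 10 - 3 = 7$)
$I = -7$ ($I = \left(-1\right) 7 = -7$)
$\frac{3774}{4449 - \left(I + r{\left(6 \right)}\right)^{2}} = \frac{3774}{4449 - \left(-7 + 6^{2}\right)^{2}} = \frac{3774}{4449 - \left(-7 + 36\right)^{2}} = \frac{3774}{4449 - 29^{2}} = \frac{3774}{4449 - 841} = \frac{3774}{3608} = 3774 \cdot \frac{1}{3608} = \frac{1887}{1804}$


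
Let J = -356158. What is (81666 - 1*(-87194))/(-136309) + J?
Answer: -48547709682/136309 ≈ -3.5616e+5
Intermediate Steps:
(81666 - 1*(-87194))/(-136309) + J = (81666 - 1*(-87194))/(-136309) - 356158 = (81666 + 87194)*(-1/136309) - 356158 = 168860*(-1/136309) - 356158 = -168860/136309 - 356158 = -48547709682/136309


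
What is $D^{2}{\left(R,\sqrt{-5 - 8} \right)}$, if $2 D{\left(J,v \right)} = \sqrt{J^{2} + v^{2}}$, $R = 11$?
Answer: $27$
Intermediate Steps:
$D{\left(J,v \right)} = \frac{\sqrt{J^{2} + v^{2}}}{2}$
$D^{2}{\left(R,\sqrt{-5 - 8} \right)} = \left(\frac{\sqrt{11^{2} + \left(\sqrt{-5 - 8}\right)^{2}}}{2}\right)^{2} = \left(\frac{\sqrt{121 + \left(\sqrt{-5 - 8}\right)^{2}}}{2}\right)^{2} = \left(\frac{\sqrt{121 + \left(\sqrt{-13}\right)^{2}}}{2}\right)^{2} = \left(\frac{\sqrt{121 + \left(i \sqrt{13}\right)^{2}}}{2}\right)^{2} = \left(\frac{\sqrt{121 - 13}}{2}\right)^{2} = \left(\frac{\sqrt{108}}{2}\right)^{2} = \left(\frac{6 \sqrt{3}}{2}\right)^{2} = \left(3 \sqrt{3}\right)^{2} = 27$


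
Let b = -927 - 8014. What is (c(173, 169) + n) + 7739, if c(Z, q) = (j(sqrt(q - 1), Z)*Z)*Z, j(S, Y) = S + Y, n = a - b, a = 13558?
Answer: 5207955 + 59858*sqrt(42) ≈ 5.5959e+6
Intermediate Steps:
b = -8941
n = 22499 (n = 13558 - 1*(-8941) = 13558 + 8941 = 22499)
c(Z, q) = Z**2*(Z + sqrt(-1 + q)) (c(Z, q) = ((sqrt(q - 1) + Z)*Z)*Z = ((sqrt(-1 + q) + Z)*Z)*Z = ((Z + sqrt(-1 + q))*Z)*Z = (Z*(Z + sqrt(-1 + q)))*Z = Z**2*(Z + sqrt(-1 + q)))
(c(173, 169) + n) + 7739 = (173**2*(173 + sqrt(-1 + 169)) + 22499) + 7739 = (29929*(173 + sqrt(168)) + 22499) + 7739 = (29929*(173 + 2*sqrt(42)) + 22499) + 7739 = ((5177717 + 59858*sqrt(42)) + 22499) + 7739 = (5200216 + 59858*sqrt(42)) + 7739 = 5207955 + 59858*sqrt(42)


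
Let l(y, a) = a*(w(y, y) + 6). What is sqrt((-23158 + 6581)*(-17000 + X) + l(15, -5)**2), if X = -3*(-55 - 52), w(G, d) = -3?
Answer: 2*sqrt(69122002) ≈ 16628.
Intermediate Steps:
X = 321 (X = -3*(-107) = 321)
l(y, a) = 3*a (l(y, a) = a*(-3 + 6) = a*3 = 3*a)
sqrt((-23158 + 6581)*(-17000 + X) + l(15, -5)**2) = sqrt((-23158 + 6581)*(-17000 + 321) + (3*(-5))**2) = sqrt(-16577*(-16679) + (-15)**2) = sqrt(276487783 + 225) = sqrt(276488008) = 2*sqrt(69122002)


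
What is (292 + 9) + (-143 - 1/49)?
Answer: 7741/49 ≈ 157.98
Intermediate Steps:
(292 + 9) + (-143 - 1/49) = 301 + (-143 - 1*1/49) = 301 + (-143 - 1/49) = 301 - 7008/49 = 7741/49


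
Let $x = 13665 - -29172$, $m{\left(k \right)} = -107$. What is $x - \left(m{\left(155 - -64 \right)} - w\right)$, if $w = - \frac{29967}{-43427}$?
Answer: $\frac{1864959055}{43427} \approx 42945.0$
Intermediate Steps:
$w = \frac{29967}{43427}$ ($w = \left(-29967\right) \left(- \frac{1}{43427}\right) = \frac{29967}{43427} \approx 0.69005$)
$x = 42837$ ($x = 13665 + 29172 = 42837$)
$x - \left(m{\left(155 - -64 \right)} - w\right) = 42837 - \left(-107 - \frac{29967}{43427}\right) = 42837 - - \frac{4676656}{43427} = 42837 + \frac{4676656}{43427} = \frac{1864959055}{43427}$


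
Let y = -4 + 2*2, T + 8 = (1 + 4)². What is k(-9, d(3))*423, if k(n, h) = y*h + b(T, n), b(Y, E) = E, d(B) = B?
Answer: -3807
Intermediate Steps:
T = 17 (T = -8 + (1 + 4)² = -8 + 5² = -8 + 25 = 17)
y = 0 (y = -4 + 4 = 0)
k(n, h) = n (k(n, h) = 0*h + n = 0 + n = n)
k(-9, d(3))*423 = -9*423 = -3807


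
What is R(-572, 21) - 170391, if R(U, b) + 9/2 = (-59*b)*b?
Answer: -392829/2 ≈ -1.9641e+5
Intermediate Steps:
R(U, b) = -9/2 - 59*b**2 (R(U, b) = -9/2 + (-59*b)*b = -9/2 - 59*b**2)
R(-572, 21) - 170391 = (-9/2 - 59*21**2) - 170391 = (-9/2 - 59*441) - 170391 = (-9/2 - 26019) - 170391 = -52047/2 - 170391 = -392829/2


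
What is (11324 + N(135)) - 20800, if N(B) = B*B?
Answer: 8749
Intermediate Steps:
N(B) = B**2
(11324 + N(135)) - 20800 = (11324 + 135**2) - 20800 = (11324 + 18225) - 20800 = 29549 - 20800 = 8749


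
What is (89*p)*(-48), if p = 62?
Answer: -264864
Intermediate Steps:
(89*p)*(-48) = (89*62)*(-48) = 5518*(-48) = -264864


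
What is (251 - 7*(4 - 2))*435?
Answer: 103095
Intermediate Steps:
(251 - 7*(4 - 2))*435 = (251 - 7*2)*435 = (251 - 14)*435 = 237*435 = 103095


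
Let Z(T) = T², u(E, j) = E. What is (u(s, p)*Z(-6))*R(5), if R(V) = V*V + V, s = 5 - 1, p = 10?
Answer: 4320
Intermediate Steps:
s = 4
R(V) = V + V² (R(V) = V² + V = V + V²)
(u(s, p)*Z(-6))*R(5) = (4*(-6)²)*(5*(1 + 5)) = (4*36)*(5*6) = 144*30 = 4320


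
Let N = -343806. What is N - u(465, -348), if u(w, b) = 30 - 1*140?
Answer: -343696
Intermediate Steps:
u(w, b) = -110 (u(w, b) = 30 - 140 = -110)
N - u(465, -348) = -343806 - 1*(-110) = -343806 + 110 = -343696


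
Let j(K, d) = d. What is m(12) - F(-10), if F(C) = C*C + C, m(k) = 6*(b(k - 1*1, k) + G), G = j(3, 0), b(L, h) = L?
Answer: -24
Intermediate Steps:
G = 0
m(k) = -6 + 6*k (m(k) = 6*((k - 1*1) + 0) = 6*((k - 1) + 0) = 6*((-1 + k) + 0) = 6*(-1 + k) = -6 + 6*k)
F(C) = C + C² (F(C) = C² + C = C + C²)
m(12) - F(-10) = (-6 + 6*12) - (-10)*(1 - 10) = (-6 + 72) - (-10)*(-9) = 66 - 1*90 = 66 - 90 = -24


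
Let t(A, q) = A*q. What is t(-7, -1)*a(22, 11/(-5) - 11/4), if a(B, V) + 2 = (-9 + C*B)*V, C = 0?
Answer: 5957/20 ≈ 297.85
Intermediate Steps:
a(B, V) = -2 - 9*V (a(B, V) = -2 + (-9 + 0*B)*V = -2 + (-9 + 0)*V = -2 - 9*V)
t(-7, -1)*a(22, 11/(-5) - 11/4) = (-7*(-1))*(-2 - 9*(11/(-5) - 11/4)) = 7*(-2 - 9*(11*(-⅕) - 11*¼)) = 7*(-2 - 9*(-11/5 - 11/4)) = 7*(-2 - 9*(-99/20)) = 7*(-2 + 891/20) = 7*(851/20) = 5957/20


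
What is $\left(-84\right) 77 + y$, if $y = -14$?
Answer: $-6482$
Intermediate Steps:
$\left(-84\right) 77 + y = \left(-84\right) 77 - 14 = -6468 - 14 = -6482$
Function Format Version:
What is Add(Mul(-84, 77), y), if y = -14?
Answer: -6482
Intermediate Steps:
Add(Mul(-84, 77), y) = Add(Mul(-84, 77), -14) = Add(-6468, -14) = -6482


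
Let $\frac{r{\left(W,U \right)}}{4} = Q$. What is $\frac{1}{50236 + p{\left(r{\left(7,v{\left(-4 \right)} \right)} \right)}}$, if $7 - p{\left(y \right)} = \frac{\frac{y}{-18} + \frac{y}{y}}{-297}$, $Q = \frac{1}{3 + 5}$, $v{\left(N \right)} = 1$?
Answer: $\frac{10692}{537198191} \approx 1.9903 \cdot 10^{-5}$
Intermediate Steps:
$Q = \frac{1}{8} \approx 0.125$
$r{\left(W,U \right)} = \frac{1}{2}$ ($r{\left(W,U \right)} = 4 \cdot \frac{1}{8} = \frac{1}{2}$)
$p{\left(y \right)} = \frac{2080}{297} - \frac{y}{5346}$ ($p{\left(y \right)} = 7 - \frac{\frac{y}{-18} + \frac{y}{y}}{-297} = 7 - \left(y \left(- \frac{1}{18}\right) + 1\right) \left(- \frac{1}{297}\right) = 7 - \left(- \frac{y}{18} + 1\right) \left(- \frac{1}{297}\right) = 7 - \left(1 - \frac{y}{18}\right) \left(- \frac{1}{297}\right) = 7 - \left(- \frac{1}{297} + \frac{y}{5346}\right) = \frac{2080}{297} - \frac{y}{5346}$)
$\frac{1}{50236 + p{\left(r{\left(7,v{\left(-4 \right)} \right)} \right)}} = \frac{1}{50236 + \left(\frac{2080}{297} - \frac{1}{10692}\right)} = \frac{1}{50236 + \frac{74879}{10692}} = \frac{1}{\frac{537198191}{10692}} = \frac{10692}{537198191}$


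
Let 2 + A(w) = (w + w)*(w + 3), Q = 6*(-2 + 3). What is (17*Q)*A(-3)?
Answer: -204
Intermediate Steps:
Q = 6 (Q = 6*1 = 6)
A(w) = -2 + 2*w*(3 + w) (A(w) = -2 + (w + w)*(w + 3) = -2 + (2*w)*(3 + w) = -2 + 2*w*(3 + w))
(17*Q)*A(-3) = (17*6)*(-2 + 2*(-3)² + 6*(-3)) = 102*(-2 + 2*9 - 18) = 102*(-2 + 18 - 18) = 102*(-2) = -204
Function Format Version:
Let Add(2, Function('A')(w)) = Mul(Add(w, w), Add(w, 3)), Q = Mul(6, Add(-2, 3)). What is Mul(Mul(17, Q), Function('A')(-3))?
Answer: -204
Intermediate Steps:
Q = 6 (Q = Mul(6, 1) = 6)
Function('A')(w) = Add(-2, Mul(2, w, Add(3, w))) (Function('A')(w) = Add(-2, Mul(Add(w, w), Add(w, 3))) = Add(-2, Mul(Mul(2, w), Add(3, w))) = Add(-2, Mul(2, w, Add(3, w))))
Mul(Mul(17, Q), Function('A')(-3)) = Mul(Mul(17, 6), Add(-2, Mul(2, Pow(-3, 2)), Mul(6, -3))) = Mul(102, Add(-2, Mul(2, 9), -18)) = Mul(102, Add(-2, 18, -18)) = Mul(102, -2) = -204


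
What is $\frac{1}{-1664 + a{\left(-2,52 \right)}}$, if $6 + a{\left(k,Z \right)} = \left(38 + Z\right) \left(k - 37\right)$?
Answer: $- \frac{1}{5180} \approx -0.00019305$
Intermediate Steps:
$a{\left(k,Z \right)} = -6 + \left(-37 + k\right) \left(38 + Z\right)$ ($a{\left(k,Z \right)} = -6 + \left(38 + Z\right) \left(k - 37\right) = -6 + \left(38 + Z\right) \left(-37 + k\right) = -6 + \left(-37 + k\right) \left(38 + Z\right)$)
$\frac{1}{-1664 + a{\left(-2,52 \right)}} = \frac{1}{-1664 + \left(-1412 - 1924 + 38 \left(-2\right) + 52 \left(-2\right)\right)} = \frac{1}{-1664 - 3516} = \frac{1}{-5180} = - \frac{1}{5180}$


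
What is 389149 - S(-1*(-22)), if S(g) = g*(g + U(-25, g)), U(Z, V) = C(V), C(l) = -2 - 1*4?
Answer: 388797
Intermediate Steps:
C(l) = -6 (C(l) = -2 - 4 = -6)
U(Z, V) = -6
S(g) = g*(-6 + g) (S(g) = g*(g - 6) = g*(-6 + g))
389149 - S(-1*(-22)) = 389149 - (-1*(-22))*(-6 - 1*(-22)) = 389149 - 22*(-6 + 22) = 389149 - 22*16 = 389149 - 1*352 = 389149 - 352 = 388797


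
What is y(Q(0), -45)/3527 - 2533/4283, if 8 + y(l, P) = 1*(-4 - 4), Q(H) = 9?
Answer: -9002419/15106141 ≈ -0.59594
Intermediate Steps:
y(l, P) = -16 (y(l, P) = -8 + 1*(-4 - 4) = -8 + 1*(-8) = -8 - 8 = -16)
y(Q(0), -45)/3527 - 2533/4283 = -16/3527 - 2533/4283 = -9002419/15106141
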